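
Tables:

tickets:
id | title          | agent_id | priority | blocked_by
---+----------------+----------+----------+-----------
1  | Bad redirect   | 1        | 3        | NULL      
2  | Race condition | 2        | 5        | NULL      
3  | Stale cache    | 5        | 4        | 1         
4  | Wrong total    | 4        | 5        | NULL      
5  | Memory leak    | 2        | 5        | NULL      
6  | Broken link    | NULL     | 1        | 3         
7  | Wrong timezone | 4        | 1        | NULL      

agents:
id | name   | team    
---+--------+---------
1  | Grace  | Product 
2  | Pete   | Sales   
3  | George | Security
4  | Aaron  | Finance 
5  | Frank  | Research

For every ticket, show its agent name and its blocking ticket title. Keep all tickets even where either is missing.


Two LEFT JOINs from the same base table tickets: one to agents via agent_id, one to tickets itself via blocked_by. Both are LEFT so every ticket is preserved.
Match against agents:
  - ticket 1 (Bad redirect): agent_id=1 -> matches Grace
  - ticket 2 (Race condition): agent_id=2 -> matches Pete
  - ticket 3 (Stale cache): agent_id=5 -> matches Frank
  - ticket 4 (Wrong total): agent_id=4 -> matches Aaron
  - ticket 5 (Memory leak): agent_id=2 -> matches Pete
  - ticket 6 (Broken link): agent_id=NULL, no match -> kept with NULL
  - ticket 7 (Wrong timezone): agent_id=4 -> matches Aaron
Match against tickets (self):
  - ticket 1 (Bad redirect): blocked_by=NULL -> NULL
  - ticket 2 (Race condition): blocked_by=NULL -> NULL
  - ticket 3 (Stale cache): blocked_by=1 -> Bad redirect
  - ticket 4 (Wrong total): blocked_by=NULL -> NULL
  - ticket 5 (Memory leak): blocked_by=NULL -> NULL
  - ticket 6 (Broken link): blocked_by=3 -> Stale cache
  - ticket 7 (Wrong timezone): blocked_by=NULL -> NULL

SQL:
SELECT a.title, b.name AS agent, c.title AS blocked_by
FROM tickets a
LEFT JOIN agents b ON a.agent_id = b.id
LEFT JOIN tickets c ON a.blocked_by = c.id

Result:
title          | agent | blocked_by  
---------------+-------+-------------
Bad redirect   | Grace | NULL        
Race condition | Pete  | NULL        
Stale cache    | Frank | Bad redirect
Wrong total    | Aaron | NULL        
Memory leak    | Pete  | NULL        
Broken link    | NULL  | Stale cache 
Wrong timezone | Aaron | NULL        


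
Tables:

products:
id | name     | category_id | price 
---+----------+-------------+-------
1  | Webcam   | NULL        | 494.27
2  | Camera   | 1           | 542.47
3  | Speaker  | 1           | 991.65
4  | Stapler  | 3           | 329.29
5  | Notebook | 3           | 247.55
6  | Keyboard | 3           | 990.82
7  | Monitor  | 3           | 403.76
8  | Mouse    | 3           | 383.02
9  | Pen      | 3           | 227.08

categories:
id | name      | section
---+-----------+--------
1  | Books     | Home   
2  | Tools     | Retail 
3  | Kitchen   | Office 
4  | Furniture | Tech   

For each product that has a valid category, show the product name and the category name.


INNER JOIN keeps only products rows whose category_id matches an id in categories. Walk through each product:
  - product 1 (Webcam): category_id=NULL, no match -> dropped
  - product 2 (Camera): category_id=1 -> matches Books
  - product 3 (Speaker): category_id=1 -> matches Books
  - product 4 (Stapler): category_id=3 -> matches Kitchen
  - product 5 (Notebook): category_id=3 -> matches Kitchen
  - product 6 (Keyboard): category_id=3 -> matches Kitchen
  - product 7 (Monitor): category_id=3 -> matches Kitchen
  - product 8 (Mouse): category_id=3 -> matches Kitchen
  - product 9 (Pen): category_id=3 -> matches Kitchen
So 1 of 9 rows is dropped.

SQL:
SELECT a.name, b.name AS category
FROM products a
INNER JOIN categories b ON a.category_id = b.id

Result:
name     | category
---------+---------
Camera   | Books   
Speaker  | Books   
Stapler  | Kitchen 
Notebook | Kitchen 
Keyboard | Kitchen 
Monitor  | Kitchen 
Mouse    | Kitchen 
Pen      | Kitchen 


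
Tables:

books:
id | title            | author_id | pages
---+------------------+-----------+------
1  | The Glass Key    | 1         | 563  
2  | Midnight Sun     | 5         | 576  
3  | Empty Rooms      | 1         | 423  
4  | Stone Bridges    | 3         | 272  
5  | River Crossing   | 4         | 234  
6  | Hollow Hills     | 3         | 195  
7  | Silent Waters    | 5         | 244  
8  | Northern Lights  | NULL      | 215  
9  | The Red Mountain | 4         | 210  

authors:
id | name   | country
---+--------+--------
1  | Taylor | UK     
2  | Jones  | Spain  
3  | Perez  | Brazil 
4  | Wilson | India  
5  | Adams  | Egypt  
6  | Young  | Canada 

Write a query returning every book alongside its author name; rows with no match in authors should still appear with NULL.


LEFT JOIN keeps every row from books (the left table); where author_id has no match in authors, the author columns become NULL. Walk through each book:
  - book 1 (The Glass Key): author_id=1 -> matches Taylor
  - book 2 (Midnight Sun): author_id=5 -> matches Adams
  - book 3 (Empty Rooms): author_id=1 -> matches Taylor
  - book 4 (Stone Bridges): author_id=3 -> matches Perez
  - book 5 (River Crossing): author_id=4 -> matches Wilson
  - book 6 (Hollow Hills): author_id=3 -> matches Perez
  - book 7 (Silent Waters): author_id=5 -> matches Adams
  - book 8 (Northern Lights): author_id=NULL, no match -> kept with NULL
  - book 9 (The Red Mountain): author_id=4 -> matches Wilson
All 9 rows appear; 1 has NULL author.

SQL:
SELECT a.title, b.name AS author
FROM books a
LEFT JOIN authors b ON a.author_id = b.id

Result:
title            | author
-----------------+-------
The Glass Key    | Taylor
Midnight Sun     | Adams 
Empty Rooms      | Taylor
Stone Bridges    | Perez 
River Crossing   | Wilson
Hollow Hills     | Perez 
Silent Waters    | Adams 
Northern Lights  | NULL  
The Red Mountain | Wilson


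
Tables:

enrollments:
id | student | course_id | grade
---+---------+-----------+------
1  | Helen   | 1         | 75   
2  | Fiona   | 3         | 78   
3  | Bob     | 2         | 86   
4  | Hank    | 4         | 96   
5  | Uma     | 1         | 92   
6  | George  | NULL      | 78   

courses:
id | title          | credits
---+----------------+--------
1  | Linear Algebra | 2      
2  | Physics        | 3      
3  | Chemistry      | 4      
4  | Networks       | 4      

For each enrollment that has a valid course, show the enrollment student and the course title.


INNER JOIN keeps only enrollments rows whose course_id matches an id in courses. Walk through each enrollment:
  - enrollment 1 (Helen): course_id=1 -> matches Linear Algebra
  - enrollment 2 (Fiona): course_id=3 -> matches Chemistry
  - enrollment 3 (Bob): course_id=2 -> matches Physics
  - enrollment 4 (Hank): course_id=4 -> matches Networks
  - enrollment 5 (Uma): course_id=1 -> matches Linear Algebra
  - enrollment 6 (George): course_id=NULL, no match -> dropped
So 1 of 6 rows is dropped.

SQL:
SELECT a.student, b.title AS course
FROM enrollments a
INNER JOIN courses b ON a.course_id = b.id

Result:
student | course        
--------+---------------
Helen   | Linear Algebra
Fiona   | Chemistry     
Bob     | Physics       
Hank    | Networks      
Uma     | Linear Algebra


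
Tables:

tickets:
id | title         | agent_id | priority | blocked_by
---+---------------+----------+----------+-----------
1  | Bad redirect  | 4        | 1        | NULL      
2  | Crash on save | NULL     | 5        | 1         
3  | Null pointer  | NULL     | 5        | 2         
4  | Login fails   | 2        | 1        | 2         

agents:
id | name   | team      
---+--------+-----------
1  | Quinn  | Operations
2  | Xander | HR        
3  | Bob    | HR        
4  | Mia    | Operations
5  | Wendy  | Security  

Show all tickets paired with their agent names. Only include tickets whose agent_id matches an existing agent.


INNER JOIN keeps only tickets rows whose agent_id matches an id in agents. Walk through each ticket:
  - ticket 1 (Bad redirect): agent_id=4 -> matches Mia
  - ticket 2 (Crash on save): agent_id=NULL, no match -> dropped
  - ticket 3 (Null pointer): agent_id=NULL, no match -> dropped
  - ticket 4 (Login fails): agent_id=2 -> matches Xander
So 2 of 4 rows are dropped.

SQL:
SELECT a.title, b.name AS agent
FROM tickets a
INNER JOIN agents b ON a.agent_id = b.id

Result:
title        | agent 
-------------+-------
Bad redirect | Mia   
Login fails  | Xander


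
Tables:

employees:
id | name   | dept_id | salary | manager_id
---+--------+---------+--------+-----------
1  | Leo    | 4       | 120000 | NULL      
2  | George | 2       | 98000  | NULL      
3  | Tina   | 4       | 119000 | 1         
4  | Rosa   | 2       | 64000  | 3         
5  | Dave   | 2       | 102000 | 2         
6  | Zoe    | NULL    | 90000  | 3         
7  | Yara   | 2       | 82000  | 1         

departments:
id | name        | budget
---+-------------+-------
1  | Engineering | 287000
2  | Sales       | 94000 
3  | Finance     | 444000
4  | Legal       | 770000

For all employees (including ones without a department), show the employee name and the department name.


LEFT JOIN keeps every row from employees (the left table); where dept_id has no match in departments, the department columns become NULL. Walk through each employee:
  - employee 1 (Leo): dept_id=4 -> matches Legal
  - employee 2 (George): dept_id=2 -> matches Sales
  - employee 3 (Tina): dept_id=4 -> matches Legal
  - employee 4 (Rosa): dept_id=2 -> matches Sales
  - employee 5 (Dave): dept_id=2 -> matches Sales
  - employee 6 (Zoe): dept_id=NULL, no match -> kept with NULL
  - employee 7 (Yara): dept_id=2 -> matches Sales
All 7 rows appear; 1 has NULL department.

SQL:
SELECT a.name, b.name AS department
FROM employees a
LEFT JOIN departments b ON a.dept_id = b.id

Result:
name   | department
-------+-----------
Leo    | Legal     
George | Sales     
Tina   | Legal     
Rosa   | Sales     
Dave   | Sales     
Zoe    | NULL      
Yara   | Sales     


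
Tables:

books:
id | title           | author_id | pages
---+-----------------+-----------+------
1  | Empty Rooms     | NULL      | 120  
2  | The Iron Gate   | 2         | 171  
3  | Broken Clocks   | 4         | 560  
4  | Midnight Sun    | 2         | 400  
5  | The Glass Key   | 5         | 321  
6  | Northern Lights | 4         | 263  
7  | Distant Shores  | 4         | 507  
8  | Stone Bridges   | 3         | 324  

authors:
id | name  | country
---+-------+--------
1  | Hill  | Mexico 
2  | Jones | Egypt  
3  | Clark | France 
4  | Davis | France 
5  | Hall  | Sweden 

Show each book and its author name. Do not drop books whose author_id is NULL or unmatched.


LEFT JOIN keeps every row from books (the left table); where author_id has no match in authors, the author columns become NULL. Walk through each book:
  - book 1 (Empty Rooms): author_id=NULL, no match -> kept with NULL
  - book 2 (The Iron Gate): author_id=2 -> matches Jones
  - book 3 (Broken Clocks): author_id=4 -> matches Davis
  - book 4 (Midnight Sun): author_id=2 -> matches Jones
  - book 5 (The Glass Key): author_id=5 -> matches Hall
  - book 6 (Northern Lights): author_id=4 -> matches Davis
  - book 7 (Distant Shores): author_id=4 -> matches Davis
  - book 8 (Stone Bridges): author_id=3 -> matches Clark
All 8 rows appear; 1 has NULL author.

SQL:
SELECT a.title, b.name AS author
FROM books a
LEFT JOIN authors b ON a.author_id = b.id

Result:
title           | author
----------------+-------
Empty Rooms     | NULL  
The Iron Gate   | Jones 
Broken Clocks   | Davis 
Midnight Sun    | Jones 
The Glass Key   | Hall  
Northern Lights | Davis 
Distant Shores  | Davis 
Stone Bridges   | Clark 


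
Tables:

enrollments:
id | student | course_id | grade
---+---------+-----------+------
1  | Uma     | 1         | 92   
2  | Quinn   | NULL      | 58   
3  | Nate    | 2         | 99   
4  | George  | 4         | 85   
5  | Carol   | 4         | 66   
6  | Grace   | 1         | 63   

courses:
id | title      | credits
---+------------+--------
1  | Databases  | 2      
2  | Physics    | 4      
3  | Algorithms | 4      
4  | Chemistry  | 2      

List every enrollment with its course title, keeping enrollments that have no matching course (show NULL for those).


LEFT JOIN keeps every row from enrollments (the left table); where course_id has no match in courses, the course columns become NULL. Walk through each enrollment:
  - enrollment 1 (Uma): course_id=1 -> matches Databases
  - enrollment 2 (Quinn): course_id=NULL, no match -> kept with NULL
  - enrollment 3 (Nate): course_id=2 -> matches Physics
  - enrollment 4 (George): course_id=4 -> matches Chemistry
  - enrollment 5 (Carol): course_id=4 -> matches Chemistry
  - enrollment 6 (Grace): course_id=1 -> matches Databases
All 6 rows appear; 1 has NULL course.

SQL:
SELECT a.student, b.title AS course
FROM enrollments a
LEFT JOIN courses b ON a.course_id = b.id

Result:
student | course   
--------+----------
Uma     | Databases
Quinn   | NULL     
Nate    | Physics  
George  | Chemistry
Carol   | Chemistry
Grace   | Databases


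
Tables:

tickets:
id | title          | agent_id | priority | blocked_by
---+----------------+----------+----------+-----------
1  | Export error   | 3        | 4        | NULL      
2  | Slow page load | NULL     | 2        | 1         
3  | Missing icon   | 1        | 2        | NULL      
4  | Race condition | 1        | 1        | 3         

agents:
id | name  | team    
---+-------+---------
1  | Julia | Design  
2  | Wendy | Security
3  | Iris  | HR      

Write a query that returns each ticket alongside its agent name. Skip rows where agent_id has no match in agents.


INNER JOIN keeps only tickets rows whose agent_id matches an id in agents. Walk through each ticket:
  - ticket 1 (Export error): agent_id=3 -> matches Iris
  - ticket 2 (Slow page load): agent_id=NULL, no match -> dropped
  - ticket 3 (Missing icon): agent_id=1 -> matches Julia
  - ticket 4 (Race condition): agent_id=1 -> matches Julia
So 1 of 4 rows is dropped.

SQL:
SELECT a.title, b.name AS agent
FROM tickets a
INNER JOIN agents b ON a.agent_id = b.id

Result:
title          | agent
---------------+------
Export error   | Iris 
Missing icon   | Julia
Race condition | Julia


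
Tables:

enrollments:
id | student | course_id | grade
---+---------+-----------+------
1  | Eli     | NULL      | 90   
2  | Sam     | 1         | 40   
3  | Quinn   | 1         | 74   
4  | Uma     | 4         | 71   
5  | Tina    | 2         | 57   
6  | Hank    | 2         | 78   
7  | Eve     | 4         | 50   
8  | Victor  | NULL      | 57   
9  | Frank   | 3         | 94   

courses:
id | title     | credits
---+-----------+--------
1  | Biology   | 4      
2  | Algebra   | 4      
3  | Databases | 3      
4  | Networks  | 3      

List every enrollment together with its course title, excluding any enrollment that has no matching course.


INNER JOIN keeps only enrollments rows whose course_id matches an id in courses. Walk through each enrollment:
  - enrollment 1 (Eli): course_id=NULL, no match -> dropped
  - enrollment 2 (Sam): course_id=1 -> matches Biology
  - enrollment 3 (Quinn): course_id=1 -> matches Biology
  - enrollment 4 (Uma): course_id=4 -> matches Networks
  - enrollment 5 (Tina): course_id=2 -> matches Algebra
  - enrollment 6 (Hank): course_id=2 -> matches Algebra
  - enrollment 7 (Eve): course_id=4 -> matches Networks
  - enrollment 8 (Victor): course_id=NULL, no match -> dropped
  - enrollment 9 (Frank): course_id=3 -> matches Databases
So 2 of 9 rows are dropped.

SQL:
SELECT a.student, b.title AS course
FROM enrollments a
INNER JOIN courses b ON a.course_id = b.id

Result:
student | course   
--------+----------
Sam     | Biology  
Quinn   | Biology  
Uma     | Networks 
Tina    | Algebra  
Hank    | Algebra  
Eve     | Networks 
Frank   | Databases


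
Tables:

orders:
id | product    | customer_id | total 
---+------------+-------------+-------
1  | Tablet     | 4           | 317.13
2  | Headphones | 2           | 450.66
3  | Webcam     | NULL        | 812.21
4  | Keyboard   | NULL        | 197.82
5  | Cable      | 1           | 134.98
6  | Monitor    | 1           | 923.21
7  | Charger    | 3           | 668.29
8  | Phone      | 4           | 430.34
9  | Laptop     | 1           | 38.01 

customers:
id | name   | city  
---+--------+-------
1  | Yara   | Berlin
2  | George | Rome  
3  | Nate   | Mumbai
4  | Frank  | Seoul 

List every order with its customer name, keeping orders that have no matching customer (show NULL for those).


LEFT JOIN keeps every row from orders (the left table); where customer_id has no match in customers, the customer columns become NULL. Walk through each order:
  - order 1 (Tablet): customer_id=4 -> matches Frank
  - order 2 (Headphones): customer_id=2 -> matches George
  - order 3 (Webcam): customer_id=NULL, no match -> kept with NULL
  - order 4 (Keyboard): customer_id=NULL, no match -> kept with NULL
  - order 5 (Cable): customer_id=1 -> matches Yara
  - order 6 (Monitor): customer_id=1 -> matches Yara
  - order 7 (Charger): customer_id=3 -> matches Nate
  - order 8 (Phone): customer_id=4 -> matches Frank
  - order 9 (Laptop): customer_id=1 -> matches Yara
All 9 rows appear; 2 have NULL customer.

SQL:
SELECT a.product, b.name AS customer
FROM orders a
LEFT JOIN customers b ON a.customer_id = b.id

Result:
product    | customer
-----------+---------
Tablet     | Frank   
Headphones | George  
Webcam     | NULL    
Keyboard   | NULL    
Cable      | Yara    
Monitor    | Yara    
Charger    | Nate    
Phone      | Frank   
Laptop     | Yara    


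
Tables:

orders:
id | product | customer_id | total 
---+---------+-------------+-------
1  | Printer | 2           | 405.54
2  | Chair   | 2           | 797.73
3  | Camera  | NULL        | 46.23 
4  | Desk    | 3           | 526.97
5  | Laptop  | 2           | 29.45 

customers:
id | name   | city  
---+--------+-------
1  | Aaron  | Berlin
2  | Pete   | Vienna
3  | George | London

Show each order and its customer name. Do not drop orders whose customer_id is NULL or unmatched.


LEFT JOIN keeps every row from orders (the left table); where customer_id has no match in customers, the customer columns become NULL. Walk through each order:
  - order 1 (Printer): customer_id=2 -> matches Pete
  - order 2 (Chair): customer_id=2 -> matches Pete
  - order 3 (Camera): customer_id=NULL, no match -> kept with NULL
  - order 4 (Desk): customer_id=3 -> matches George
  - order 5 (Laptop): customer_id=2 -> matches Pete
All 5 rows appear; 1 has NULL customer.

SQL:
SELECT a.product, b.name AS customer
FROM orders a
LEFT JOIN customers b ON a.customer_id = b.id

Result:
product | customer
--------+---------
Printer | Pete    
Chair   | Pete    
Camera  | NULL    
Desk    | George  
Laptop  | Pete    


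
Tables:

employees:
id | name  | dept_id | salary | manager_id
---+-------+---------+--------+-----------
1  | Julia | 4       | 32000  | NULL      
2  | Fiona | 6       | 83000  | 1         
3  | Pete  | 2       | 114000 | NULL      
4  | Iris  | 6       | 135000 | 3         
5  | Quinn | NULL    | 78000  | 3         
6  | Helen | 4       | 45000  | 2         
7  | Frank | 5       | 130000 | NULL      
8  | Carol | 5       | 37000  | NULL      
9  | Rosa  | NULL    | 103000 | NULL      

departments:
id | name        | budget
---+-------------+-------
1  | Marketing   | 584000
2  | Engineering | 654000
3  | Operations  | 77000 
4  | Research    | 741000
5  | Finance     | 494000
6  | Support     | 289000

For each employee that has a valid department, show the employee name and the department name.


INNER JOIN keeps only employees rows whose dept_id matches an id in departments. Walk through each employee:
  - employee 1 (Julia): dept_id=4 -> matches Research
  - employee 2 (Fiona): dept_id=6 -> matches Support
  - employee 3 (Pete): dept_id=2 -> matches Engineering
  - employee 4 (Iris): dept_id=6 -> matches Support
  - employee 5 (Quinn): dept_id=NULL, no match -> dropped
  - employee 6 (Helen): dept_id=4 -> matches Research
  - employee 7 (Frank): dept_id=5 -> matches Finance
  - employee 8 (Carol): dept_id=5 -> matches Finance
  - employee 9 (Rosa): dept_id=NULL, no match -> dropped
So 2 of 9 rows are dropped.

SQL:
SELECT a.name, b.name AS department
FROM employees a
INNER JOIN departments b ON a.dept_id = b.id

Result:
name  | department 
------+------------
Julia | Research   
Fiona | Support    
Pete  | Engineering
Iris  | Support    
Helen | Research   
Frank | Finance    
Carol | Finance    


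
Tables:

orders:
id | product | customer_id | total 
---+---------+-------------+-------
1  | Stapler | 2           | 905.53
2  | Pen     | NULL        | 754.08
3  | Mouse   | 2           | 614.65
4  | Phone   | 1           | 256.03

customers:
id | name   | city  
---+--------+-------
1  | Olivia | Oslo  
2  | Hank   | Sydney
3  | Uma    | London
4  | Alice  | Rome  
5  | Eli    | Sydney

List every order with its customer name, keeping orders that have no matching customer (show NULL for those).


LEFT JOIN keeps every row from orders (the left table); where customer_id has no match in customers, the customer columns become NULL. Walk through each order:
  - order 1 (Stapler): customer_id=2 -> matches Hank
  - order 2 (Pen): customer_id=NULL, no match -> kept with NULL
  - order 3 (Mouse): customer_id=2 -> matches Hank
  - order 4 (Phone): customer_id=1 -> matches Olivia
All 4 rows appear; 1 has NULL customer.

SQL:
SELECT a.product, b.name AS customer
FROM orders a
LEFT JOIN customers b ON a.customer_id = b.id

Result:
product | customer
--------+---------
Stapler | Hank    
Pen     | NULL    
Mouse   | Hank    
Phone   | Olivia  


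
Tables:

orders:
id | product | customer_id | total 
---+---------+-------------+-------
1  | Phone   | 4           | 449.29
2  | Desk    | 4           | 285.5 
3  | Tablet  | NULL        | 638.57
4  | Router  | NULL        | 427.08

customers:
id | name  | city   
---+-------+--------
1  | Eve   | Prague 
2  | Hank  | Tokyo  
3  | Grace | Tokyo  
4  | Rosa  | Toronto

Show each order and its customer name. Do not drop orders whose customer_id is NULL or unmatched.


LEFT JOIN keeps every row from orders (the left table); where customer_id has no match in customers, the customer columns become NULL. Walk through each order:
  - order 1 (Phone): customer_id=4 -> matches Rosa
  - order 2 (Desk): customer_id=4 -> matches Rosa
  - order 3 (Tablet): customer_id=NULL, no match -> kept with NULL
  - order 4 (Router): customer_id=NULL, no match -> kept with NULL
All 4 rows appear; 2 have NULL customer.

SQL:
SELECT a.product, b.name AS customer
FROM orders a
LEFT JOIN customers b ON a.customer_id = b.id

Result:
product | customer
--------+---------
Phone   | Rosa    
Desk    | Rosa    
Tablet  | NULL    
Router  | NULL    


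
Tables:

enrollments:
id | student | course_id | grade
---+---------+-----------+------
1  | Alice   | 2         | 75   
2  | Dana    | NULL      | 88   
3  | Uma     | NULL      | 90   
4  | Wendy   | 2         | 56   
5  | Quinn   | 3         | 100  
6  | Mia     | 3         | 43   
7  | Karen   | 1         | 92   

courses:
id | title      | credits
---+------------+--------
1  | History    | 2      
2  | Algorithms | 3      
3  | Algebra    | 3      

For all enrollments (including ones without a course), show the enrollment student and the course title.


LEFT JOIN keeps every row from enrollments (the left table); where course_id has no match in courses, the course columns become NULL. Walk through each enrollment:
  - enrollment 1 (Alice): course_id=2 -> matches Algorithms
  - enrollment 2 (Dana): course_id=NULL, no match -> kept with NULL
  - enrollment 3 (Uma): course_id=NULL, no match -> kept with NULL
  - enrollment 4 (Wendy): course_id=2 -> matches Algorithms
  - enrollment 5 (Quinn): course_id=3 -> matches Algebra
  - enrollment 6 (Mia): course_id=3 -> matches Algebra
  - enrollment 7 (Karen): course_id=1 -> matches History
All 7 rows appear; 2 have NULL course.

SQL:
SELECT a.student, b.title AS course
FROM enrollments a
LEFT JOIN courses b ON a.course_id = b.id

Result:
student | course    
--------+-----------
Alice   | Algorithms
Dana    | NULL      
Uma     | NULL      
Wendy   | Algorithms
Quinn   | Algebra   
Mia     | Algebra   
Karen   | History   


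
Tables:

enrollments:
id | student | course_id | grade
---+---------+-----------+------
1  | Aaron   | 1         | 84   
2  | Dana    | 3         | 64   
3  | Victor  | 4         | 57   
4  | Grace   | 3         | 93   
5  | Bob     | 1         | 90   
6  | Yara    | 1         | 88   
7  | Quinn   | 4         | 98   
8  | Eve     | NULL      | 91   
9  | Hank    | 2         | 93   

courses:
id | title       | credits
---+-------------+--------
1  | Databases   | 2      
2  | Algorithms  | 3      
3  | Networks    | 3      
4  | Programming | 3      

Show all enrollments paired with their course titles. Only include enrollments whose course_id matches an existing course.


INNER JOIN keeps only enrollments rows whose course_id matches an id in courses. Walk through each enrollment:
  - enrollment 1 (Aaron): course_id=1 -> matches Databases
  - enrollment 2 (Dana): course_id=3 -> matches Networks
  - enrollment 3 (Victor): course_id=4 -> matches Programming
  - enrollment 4 (Grace): course_id=3 -> matches Networks
  - enrollment 5 (Bob): course_id=1 -> matches Databases
  - enrollment 6 (Yara): course_id=1 -> matches Databases
  - enrollment 7 (Quinn): course_id=4 -> matches Programming
  - enrollment 8 (Eve): course_id=NULL, no match -> dropped
  - enrollment 9 (Hank): course_id=2 -> matches Algorithms
So 1 of 9 rows is dropped.

SQL:
SELECT a.student, b.title AS course
FROM enrollments a
INNER JOIN courses b ON a.course_id = b.id

Result:
student | course     
--------+------------
Aaron   | Databases  
Dana    | Networks   
Victor  | Programming
Grace   | Networks   
Bob     | Databases  
Yara    | Databases  
Quinn   | Programming
Hank    | Algorithms 


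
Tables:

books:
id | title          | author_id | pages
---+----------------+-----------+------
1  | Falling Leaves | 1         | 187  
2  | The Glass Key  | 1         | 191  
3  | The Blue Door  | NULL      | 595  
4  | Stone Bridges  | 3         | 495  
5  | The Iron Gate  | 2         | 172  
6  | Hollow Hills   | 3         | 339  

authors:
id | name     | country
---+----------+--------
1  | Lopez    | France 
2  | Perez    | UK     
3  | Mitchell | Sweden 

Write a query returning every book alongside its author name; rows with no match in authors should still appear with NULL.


LEFT JOIN keeps every row from books (the left table); where author_id has no match in authors, the author columns become NULL. Walk through each book:
  - book 1 (Falling Leaves): author_id=1 -> matches Lopez
  - book 2 (The Glass Key): author_id=1 -> matches Lopez
  - book 3 (The Blue Door): author_id=NULL, no match -> kept with NULL
  - book 4 (Stone Bridges): author_id=3 -> matches Mitchell
  - book 5 (The Iron Gate): author_id=2 -> matches Perez
  - book 6 (Hollow Hills): author_id=3 -> matches Mitchell
All 6 rows appear; 1 has NULL author.

SQL:
SELECT a.title, b.name AS author
FROM books a
LEFT JOIN authors b ON a.author_id = b.id

Result:
title          | author  
---------------+---------
Falling Leaves | Lopez   
The Glass Key  | Lopez   
The Blue Door  | NULL    
Stone Bridges  | Mitchell
The Iron Gate  | Perez   
Hollow Hills   | Mitchell


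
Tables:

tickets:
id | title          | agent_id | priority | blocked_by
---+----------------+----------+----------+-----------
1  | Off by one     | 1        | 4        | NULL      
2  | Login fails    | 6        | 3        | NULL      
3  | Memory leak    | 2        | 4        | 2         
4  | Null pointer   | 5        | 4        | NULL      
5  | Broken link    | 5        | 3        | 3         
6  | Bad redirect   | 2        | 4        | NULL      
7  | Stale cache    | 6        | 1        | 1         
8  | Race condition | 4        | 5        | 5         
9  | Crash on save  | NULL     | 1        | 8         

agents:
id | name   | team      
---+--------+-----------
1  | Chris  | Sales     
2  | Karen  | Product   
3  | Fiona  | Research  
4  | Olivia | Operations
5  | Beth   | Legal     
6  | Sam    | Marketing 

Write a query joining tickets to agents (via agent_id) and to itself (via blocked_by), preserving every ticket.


Two LEFT JOINs from the same base table tickets: one to agents via agent_id, one to tickets itself via blocked_by. Both are LEFT so every ticket is preserved.
Match against agents:
  - ticket 1 (Off by one): agent_id=1 -> matches Chris
  - ticket 2 (Login fails): agent_id=6 -> matches Sam
  - ticket 3 (Memory leak): agent_id=2 -> matches Karen
  - ticket 4 (Null pointer): agent_id=5 -> matches Beth
  - ticket 5 (Broken link): agent_id=5 -> matches Beth
  - ticket 6 (Bad redirect): agent_id=2 -> matches Karen
  - ticket 7 (Stale cache): agent_id=6 -> matches Sam
  - ticket 8 (Race condition): agent_id=4 -> matches Olivia
  - ticket 9 (Crash on save): agent_id=NULL, no match -> kept with NULL
Match against tickets (self):
  - ticket 1 (Off by one): blocked_by=NULL -> NULL
  - ticket 2 (Login fails): blocked_by=NULL -> NULL
  - ticket 3 (Memory leak): blocked_by=2 -> Login fails
  - ticket 4 (Null pointer): blocked_by=NULL -> NULL
  - ticket 5 (Broken link): blocked_by=3 -> Memory leak
  - ticket 6 (Bad redirect): blocked_by=NULL -> NULL
  - ticket 7 (Stale cache): blocked_by=1 -> Off by one
  - ticket 8 (Race condition): blocked_by=5 -> Broken link
  - ticket 9 (Crash on save): blocked_by=8 -> Race condition

SQL:
SELECT a.title, b.name AS agent, c.title AS blocked_by
FROM tickets a
LEFT JOIN agents b ON a.agent_id = b.id
LEFT JOIN tickets c ON a.blocked_by = c.id

Result:
title          | agent  | blocked_by    
---------------+--------+---------------
Off by one     | Chris  | NULL          
Login fails    | Sam    | NULL          
Memory leak    | Karen  | Login fails   
Null pointer   | Beth   | NULL          
Broken link    | Beth   | Memory leak   
Bad redirect   | Karen  | NULL          
Stale cache    | Sam    | Off by one    
Race condition | Olivia | Broken link   
Crash on save  | NULL   | Race condition


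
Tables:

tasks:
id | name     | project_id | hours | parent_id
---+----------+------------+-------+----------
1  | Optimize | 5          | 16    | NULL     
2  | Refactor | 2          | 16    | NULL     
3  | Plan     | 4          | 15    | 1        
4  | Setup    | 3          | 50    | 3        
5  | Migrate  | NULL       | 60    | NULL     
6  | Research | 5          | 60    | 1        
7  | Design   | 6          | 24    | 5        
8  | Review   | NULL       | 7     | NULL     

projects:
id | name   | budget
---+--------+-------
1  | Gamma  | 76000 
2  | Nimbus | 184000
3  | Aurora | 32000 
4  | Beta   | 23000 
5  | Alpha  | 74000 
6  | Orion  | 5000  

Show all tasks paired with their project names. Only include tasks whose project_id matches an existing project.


INNER JOIN keeps only tasks rows whose project_id matches an id in projects. Walk through each task:
  - task 1 (Optimize): project_id=5 -> matches Alpha
  - task 2 (Refactor): project_id=2 -> matches Nimbus
  - task 3 (Plan): project_id=4 -> matches Beta
  - task 4 (Setup): project_id=3 -> matches Aurora
  - task 5 (Migrate): project_id=NULL, no match -> dropped
  - task 6 (Research): project_id=5 -> matches Alpha
  - task 7 (Design): project_id=6 -> matches Orion
  - task 8 (Review): project_id=NULL, no match -> dropped
So 2 of 8 rows are dropped.

SQL:
SELECT a.name, b.name AS project
FROM tasks a
INNER JOIN projects b ON a.project_id = b.id

Result:
name     | project
---------+--------
Optimize | Alpha  
Refactor | Nimbus 
Plan     | Beta   
Setup    | Aurora 
Research | Alpha  
Design   | Orion  


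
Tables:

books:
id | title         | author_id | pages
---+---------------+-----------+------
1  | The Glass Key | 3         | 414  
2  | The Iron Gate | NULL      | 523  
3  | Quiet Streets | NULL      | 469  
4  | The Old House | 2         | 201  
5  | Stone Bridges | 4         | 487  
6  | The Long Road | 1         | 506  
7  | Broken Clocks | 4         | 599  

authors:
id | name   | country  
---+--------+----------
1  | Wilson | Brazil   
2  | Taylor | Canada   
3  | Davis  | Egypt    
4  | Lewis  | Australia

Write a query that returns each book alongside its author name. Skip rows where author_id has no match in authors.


INNER JOIN keeps only books rows whose author_id matches an id in authors. Walk through each book:
  - book 1 (The Glass Key): author_id=3 -> matches Davis
  - book 2 (The Iron Gate): author_id=NULL, no match -> dropped
  - book 3 (Quiet Streets): author_id=NULL, no match -> dropped
  - book 4 (The Old House): author_id=2 -> matches Taylor
  - book 5 (Stone Bridges): author_id=4 -> matches Lewis
  - book 6 (The Long Road): author_id=1 -> matches Wilson
  - book 7 (Broken Clocks): author_id=4 -> matches Lewis
So 2 of 7 rows are dropped.

SQL:
SELECT a.title, b.name AS author
FROM books a
INNER JOIN authors b ON a.author_id = b.id

Result:
title         | author
--------------+-------
The Glass Key | Davis 
The Old House | Taylor
Stone Bridges | Lewis 
The Long Road | Wilson
Broken Clocks | Lewis 


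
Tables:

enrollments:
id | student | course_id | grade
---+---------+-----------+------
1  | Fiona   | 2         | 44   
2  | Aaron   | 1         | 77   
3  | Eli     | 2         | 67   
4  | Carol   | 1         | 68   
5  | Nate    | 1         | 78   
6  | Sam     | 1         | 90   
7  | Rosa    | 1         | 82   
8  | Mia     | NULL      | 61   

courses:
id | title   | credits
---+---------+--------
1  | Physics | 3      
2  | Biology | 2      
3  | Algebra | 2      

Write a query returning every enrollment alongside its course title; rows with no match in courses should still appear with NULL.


LEFT JOIN keeps every row from enrollments (the left table); where course_id has no match in courses, the course columns become NULL. Walk through each enrollment:
  - enrollment 1 (Fiona): course_id=2 -> matches Biology
  - enrollment 2 (Aaron): course_id=1 -> matches Physics
  - enrollment 3 (Eli): course_id=2 -> matches Biology
  - enrollment 4 (Carol): course_id=1 -> matches Physics
  - enrollment 5 (Nate): course_id=1 -> matches Physics
  - enrollment 6 (Sam): course_id=1 -> matches Physics
  - enrollment 7 (Rosa): course_id=1 -> matches Physics
  - enrollment 8 (Mia): course_id=NULL, no match -> kept with NULL
All 8 rows appear; 1 has NULL course.

SQL:
SELECT a.student, b.title AS course
FROM enrollments a
LEFT JOIN courses b ON a.course_id = b.id

Result:
student | course 
--------+--------
Fiona   | Biology
Aaron   | Physics
Eli     | Biology
Carol   | Physics
Nate    | Physics
Sam     | Physics
Rosa    | Physics
Mia     | NULL   


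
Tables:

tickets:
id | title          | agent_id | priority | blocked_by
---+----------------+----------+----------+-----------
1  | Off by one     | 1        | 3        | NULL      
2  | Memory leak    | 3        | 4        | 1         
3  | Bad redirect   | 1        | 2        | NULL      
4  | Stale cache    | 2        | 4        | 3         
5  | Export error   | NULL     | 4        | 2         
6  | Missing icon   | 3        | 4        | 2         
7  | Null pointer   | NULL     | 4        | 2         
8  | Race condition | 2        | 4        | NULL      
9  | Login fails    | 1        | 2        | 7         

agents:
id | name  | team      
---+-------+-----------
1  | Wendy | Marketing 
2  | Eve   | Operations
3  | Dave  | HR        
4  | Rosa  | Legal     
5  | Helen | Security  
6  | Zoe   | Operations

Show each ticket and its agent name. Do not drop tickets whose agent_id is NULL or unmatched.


LEFT JOIN keeps every row from tickets (the left table); where agent_id has no match in agents, the agent columns become NULL. Walk through each ticket:
  - ticket 1 (Off by one): agent_id=1 -> matches Wendy
  - ticket 2 (Memory leak): agent_id=3 -> matches Dave
  - ticket 3 (Bad redirect): agent_id=1 -> matches Wendy
  - ticket 4 (Stale cache): agent_id=2 -> matches Eve
  - ticket 5 (Export error): agent_id=NULL, no match -> kept with NULL
  - ticket 6 (Missing icon): agent_id=3 -> matches Dave
  - ticket 7 (Null pointer): agent_id=NULL, no match -> kept with NULL
  - ticket 8 (Race condition): agent_id=2 -> matches Eve
  - ticket 9 (Login fails): agent_id=1 -> matches Wendy
All 9 rows appear; 2 have NULL agent.

SQL:
SELECT a.title, b.name AS agent
FROM tickets a
LEFT JOIN agents b ON a.agent_id = b.id

Result:
title          | agent
---------------+------
Off by one     | Wendy
Memory leak    | Dave 
Bad redirect   | Wendy
Stale cache    | Eve  
Export error   | NULL 
Missing icon   | Dave 
Null pointer   | NULL 
Race condition | Eve  
Login fails    | Wendy


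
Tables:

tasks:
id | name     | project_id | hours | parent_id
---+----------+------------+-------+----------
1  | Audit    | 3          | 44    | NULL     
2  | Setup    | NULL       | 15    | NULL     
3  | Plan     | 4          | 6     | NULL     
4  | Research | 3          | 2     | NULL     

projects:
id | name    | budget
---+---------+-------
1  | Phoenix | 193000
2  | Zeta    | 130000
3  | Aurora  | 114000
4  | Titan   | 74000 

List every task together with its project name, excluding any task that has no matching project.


INNER JOIN keeps only tasks rows whose project_id matches an id in projects. Walk through each task:
  - task 1 (Audit): project_id=3 -> matches Aurora
  - task 2 (Setup): project_id=NULL, no match -> dropped
  - task 3 (Plan): project_id=4 -> matches Titan
  - task 4 (Research): project_id=3 -> matches Aurora
So 1 of 4 rows is dropped.

SQL:
SELECT a.name, b.name AS project
FROM tasks a
INNER JOIN projects b ON a.project_id = b.id

Result:
name     | project
---------+--------
Audit    | Aurora 
Plan     | Titan  
Research | Aurora 


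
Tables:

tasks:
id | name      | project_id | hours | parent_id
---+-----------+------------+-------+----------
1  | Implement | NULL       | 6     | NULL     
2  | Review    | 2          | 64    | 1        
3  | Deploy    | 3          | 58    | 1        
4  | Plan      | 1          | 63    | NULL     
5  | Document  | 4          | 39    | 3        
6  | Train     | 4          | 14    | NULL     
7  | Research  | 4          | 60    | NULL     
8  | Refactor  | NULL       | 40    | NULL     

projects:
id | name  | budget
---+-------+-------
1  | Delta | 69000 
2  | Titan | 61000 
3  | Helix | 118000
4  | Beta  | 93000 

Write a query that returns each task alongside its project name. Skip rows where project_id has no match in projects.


INNER JOIN keeps only tasks rows whose project_id matches an id in projects. Walk through each task:
  - task 1 (Implement): project_id=NULL, no match -> dropped
  - task 2 (Review): project_id=2 -> matches Titan
  - task 3 (Deploy): project_id=3 -> matches Helix
  - task 4 (Plan): project_id=1 -> matches Delta
  - task 5 (Document): project_id=4 -> matches Beta
  - task 6 (Train): project_id=4 -> matches Beta
  - task 7 (Research): project_id=4 -> matches Beta
  - task 8 (Refactor): project_id=NULL, no match -> dropped
So 2 of 8 rows are dropped.

SQL:
SELECT a.name, b.name AS project
FROM tasks a
INNER JOIN projects b ON a.project_id = b.id

Result:
name     | project
---------+--------
Review   | Titan  
Deploy   | Helix  
Plan     | Delta  
Document | Beta   
Train    | Beta   
Research | Beta   


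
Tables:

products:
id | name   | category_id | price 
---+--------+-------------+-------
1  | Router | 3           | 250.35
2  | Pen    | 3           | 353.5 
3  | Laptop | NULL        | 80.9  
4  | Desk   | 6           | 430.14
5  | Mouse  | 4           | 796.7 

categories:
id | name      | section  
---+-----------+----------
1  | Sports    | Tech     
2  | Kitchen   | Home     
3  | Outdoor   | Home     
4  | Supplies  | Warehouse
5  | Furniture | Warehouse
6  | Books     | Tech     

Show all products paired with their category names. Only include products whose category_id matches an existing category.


INNER JOIN keeps only products rows whose category_id matches an id in categories. Walk through each product:
  - product 1 (Router): category_id=3 -> matches Outdoor
  - product 2 (Pen): category_id=3 -> matches Outdoor
  - product 3 (Laptop): category_id=NULL, no match -> dropped
  - product 4 (Desk): category_id=6 -> matches Books
  - product 5 (Mouse): category_id=4 -> matches Supplies
So 1 of 5 rows is dropped.

SQL:
SELECT a.name, b.name AS category
FROM products a
INNER JOIN categories b ON a.category_id = b.id

Result:
name   | category
-------+---------
Router | Outdoor 
Pen    | Outdoor 
Desk   | Books   
Mouse  | Supplies
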